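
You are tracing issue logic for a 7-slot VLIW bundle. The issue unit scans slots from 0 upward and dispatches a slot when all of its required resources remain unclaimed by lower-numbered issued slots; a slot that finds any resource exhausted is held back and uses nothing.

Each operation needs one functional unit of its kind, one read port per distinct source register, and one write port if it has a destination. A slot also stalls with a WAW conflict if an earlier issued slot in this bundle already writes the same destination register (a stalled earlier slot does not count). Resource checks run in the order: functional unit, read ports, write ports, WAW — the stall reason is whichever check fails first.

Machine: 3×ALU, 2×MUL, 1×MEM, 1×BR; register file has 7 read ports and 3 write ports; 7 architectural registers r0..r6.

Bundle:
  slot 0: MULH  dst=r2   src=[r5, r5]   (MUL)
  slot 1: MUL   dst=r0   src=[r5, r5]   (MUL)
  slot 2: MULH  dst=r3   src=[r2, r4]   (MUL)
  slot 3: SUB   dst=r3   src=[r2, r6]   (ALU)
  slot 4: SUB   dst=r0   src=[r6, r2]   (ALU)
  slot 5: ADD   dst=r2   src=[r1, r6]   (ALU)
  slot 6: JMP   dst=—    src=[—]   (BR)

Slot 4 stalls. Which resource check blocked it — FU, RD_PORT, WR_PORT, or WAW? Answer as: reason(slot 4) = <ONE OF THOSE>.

reason(slot 4) = WR_PORT

(0) want 1×MUL +1rd +1wr — yes → AL3|MU1|ME1|BR1|rd6|wr2
(1) want 1×MUL +1rd +1wr — yes → AL3|MU0|ME1|BR1|rd5|wr1
(2) want 1×MUL +2rd +1wr — FU → AL3|MU0|ME1|BR1|rd5|wr1
(3) want 1×ALU +2rd +1wr — yes → AL2|MU0|ME1|BR1|rd3|wr0
(4) want 1×ALU +2rd +1wr — WR_PORT → AL2|MU0|ME1|BR1|rd3|wr0
(5) want 1×ALU +2rd +1wr — WR_PORT → AL2|MU0|ME1|BR1|rd3|wr0
(6) want 1×BR +0rd +0wr — yes → AL2|MU0|ME1|BR0|rd3|wr0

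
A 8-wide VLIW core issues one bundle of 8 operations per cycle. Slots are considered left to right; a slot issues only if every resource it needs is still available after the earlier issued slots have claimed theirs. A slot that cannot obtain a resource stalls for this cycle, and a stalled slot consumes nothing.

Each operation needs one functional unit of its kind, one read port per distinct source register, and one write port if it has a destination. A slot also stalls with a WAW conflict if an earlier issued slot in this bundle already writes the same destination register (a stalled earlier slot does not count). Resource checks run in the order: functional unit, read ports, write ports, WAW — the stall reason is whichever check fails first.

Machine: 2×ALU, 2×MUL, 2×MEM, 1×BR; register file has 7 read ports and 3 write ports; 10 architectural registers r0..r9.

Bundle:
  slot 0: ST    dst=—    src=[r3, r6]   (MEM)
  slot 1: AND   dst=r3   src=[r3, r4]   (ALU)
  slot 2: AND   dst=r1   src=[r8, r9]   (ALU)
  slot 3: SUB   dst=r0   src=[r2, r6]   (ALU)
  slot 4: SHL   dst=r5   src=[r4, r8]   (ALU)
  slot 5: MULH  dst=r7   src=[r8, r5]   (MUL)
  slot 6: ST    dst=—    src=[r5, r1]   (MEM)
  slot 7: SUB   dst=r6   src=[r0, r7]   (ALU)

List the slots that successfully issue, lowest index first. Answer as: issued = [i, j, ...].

issued = [0, 1, 2]

[0] MEM needs rd=2 wr=0: ok; after: ALU=2 MUL=2 MEM=1 BR=1, R=5, W=3
[1] ALU needs rd=2 wr=1: ok; after: ALU=1 MUL=2 MEM=1 BR=1, R=3, W=2
[2] ALU needs rd=2 wr=1: ok; after: ALU=0 MUL=2 MEM=1 BR=1, R=1, W=1
[3] ALU needs rd=2 wr=1: FU; after: ALU=0 MUL=2 MEM=1 BR=1, R=1, W=1
[4] ALU needs rd=2 wr=1: FU; after: ALU=0 MUL=2 MEM=1 BR=1, R=1, W=1
[5] MUL needs rd=2 wr=1: RD_PORT; after: ALU=0 MUL=2 MEM=1 BR=1, R=1, W=1
[6] MEM needs rd=2 wr=0: RD_PORT; after: ALU=0 MUL=2 MEM=1 BR=1, R=1, W=1
[7] ALU needs rd=2 wr=1: FU; after: ALU=0 MUL=2 MEM=1 BR=1, R=1, W=1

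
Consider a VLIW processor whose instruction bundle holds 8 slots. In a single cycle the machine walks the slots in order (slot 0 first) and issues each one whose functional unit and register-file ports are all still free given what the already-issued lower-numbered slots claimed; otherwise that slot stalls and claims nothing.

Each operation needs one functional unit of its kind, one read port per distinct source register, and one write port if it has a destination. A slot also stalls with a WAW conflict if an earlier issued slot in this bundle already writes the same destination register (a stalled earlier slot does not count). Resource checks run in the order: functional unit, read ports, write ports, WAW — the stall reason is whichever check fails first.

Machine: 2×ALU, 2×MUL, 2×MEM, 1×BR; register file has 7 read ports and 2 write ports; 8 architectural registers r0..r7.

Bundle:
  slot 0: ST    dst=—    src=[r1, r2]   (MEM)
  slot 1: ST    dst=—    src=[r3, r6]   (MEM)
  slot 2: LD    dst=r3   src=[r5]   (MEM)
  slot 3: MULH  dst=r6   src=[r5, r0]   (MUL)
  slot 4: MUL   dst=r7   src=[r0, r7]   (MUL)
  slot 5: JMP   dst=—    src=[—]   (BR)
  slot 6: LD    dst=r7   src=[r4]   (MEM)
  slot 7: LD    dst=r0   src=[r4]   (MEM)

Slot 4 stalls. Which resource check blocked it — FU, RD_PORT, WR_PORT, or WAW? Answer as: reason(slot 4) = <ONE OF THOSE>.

reason(slot 4) = RD_PORT

#0 MEM src=r1,r2 dispatched  <A:2 Mu:2 Ld:1 B:1 rd:5 wr:2>
#1 MEM src=r3,r6 dispatched  <A:2 Mu:2 Ld:0 B:1 rd:3 wr:2>
#2 MEM src=r5 held:FU  <A:2 Mu:2 Ld:0 B:1 rd:3 wr:2>
#3 MUL src=r5,r0 dispatched  <A:2 Mu:1 Ld:0 B:1 rd:1 wr:1>
#4 MUL src=r0,r7 held:RD_PORT  <A:2 Mu:1 Ld:0 B:1 rd:1 wr:1>
#5 BR src=- dispatched  <A:2 Mu:1 Ld:0 B:0 rd:1 wr:1>
#6 MEM src=r4 held:FU  <A:2 Mu:1 Ld:0 B:0 rd:1 wr:1>
#7 MEM src=r4 held:FU  <A:2 Mu:1 Ld:0 B:0 rd:1 wr:1>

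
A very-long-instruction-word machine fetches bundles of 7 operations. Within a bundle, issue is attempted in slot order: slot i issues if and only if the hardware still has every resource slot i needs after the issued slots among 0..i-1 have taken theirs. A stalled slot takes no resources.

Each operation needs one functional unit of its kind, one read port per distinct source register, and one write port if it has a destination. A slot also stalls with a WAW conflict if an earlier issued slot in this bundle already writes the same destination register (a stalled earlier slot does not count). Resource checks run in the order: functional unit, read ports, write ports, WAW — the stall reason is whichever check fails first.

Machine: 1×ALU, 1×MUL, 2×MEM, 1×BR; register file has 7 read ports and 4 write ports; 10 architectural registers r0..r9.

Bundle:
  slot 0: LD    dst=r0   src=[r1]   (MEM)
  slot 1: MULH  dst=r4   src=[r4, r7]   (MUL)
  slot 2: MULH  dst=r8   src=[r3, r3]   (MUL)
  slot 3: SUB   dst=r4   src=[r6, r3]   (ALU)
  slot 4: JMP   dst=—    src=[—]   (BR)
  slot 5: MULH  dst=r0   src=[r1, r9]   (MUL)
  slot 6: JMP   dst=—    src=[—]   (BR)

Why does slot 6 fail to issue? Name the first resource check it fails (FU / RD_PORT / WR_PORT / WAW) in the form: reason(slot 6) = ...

slot 0 (MEM): ISSUE — free A1,Mu1,Ld1,B1 rp6 wp3
slot 1 (MUL): ISSUE — free A1,Mu0,Ld1,B1 rp4 wp2
slot 2 (MUL): stall FU — free A1,Mu0,Ld1,B1 rp4 wp2
slot 3 (ALU): stall WAW — free A1,Mu0,Ld1,B1 rp4 wp2
slot 4 (BR): ISSUE — free A1,Mu0,Ld1,B0 rp4 wp2
slot 5 (MUL): stall FU — free A1,Mu0,Ld1,B0 rp4 wp2
slot 6 (BR): stall FU — free A1,Mu0,Ld1,B0 rp4 wp2

reason(slot 6) = FU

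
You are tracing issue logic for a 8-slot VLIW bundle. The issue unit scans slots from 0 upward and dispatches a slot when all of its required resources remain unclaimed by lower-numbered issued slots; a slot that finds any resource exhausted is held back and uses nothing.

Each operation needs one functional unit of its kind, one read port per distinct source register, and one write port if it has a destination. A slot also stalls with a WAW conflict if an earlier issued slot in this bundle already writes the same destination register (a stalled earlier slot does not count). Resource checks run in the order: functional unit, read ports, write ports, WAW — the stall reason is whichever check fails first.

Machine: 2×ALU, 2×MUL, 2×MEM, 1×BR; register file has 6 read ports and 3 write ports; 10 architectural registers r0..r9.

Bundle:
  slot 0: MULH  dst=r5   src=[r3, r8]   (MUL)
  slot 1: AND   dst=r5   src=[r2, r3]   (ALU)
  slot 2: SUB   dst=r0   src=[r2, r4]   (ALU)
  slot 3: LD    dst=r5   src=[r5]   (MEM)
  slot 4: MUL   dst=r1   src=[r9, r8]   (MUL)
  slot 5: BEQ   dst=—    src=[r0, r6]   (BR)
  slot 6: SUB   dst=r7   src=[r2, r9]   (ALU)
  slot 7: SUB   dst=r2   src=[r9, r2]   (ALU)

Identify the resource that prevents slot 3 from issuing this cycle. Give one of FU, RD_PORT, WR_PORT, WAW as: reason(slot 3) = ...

reason(slot 3) = WAW

[0] MUL needs rd=2 wr=1: ok; after: ALU=2 MUL=1 MEM=2 BR=1, R=4, W=2
[1] ALU needs rd=2 wr=1: WAW; after: ALU=2 MUL=1 MEM=2 BR=1, R=4, W=2
[2] ALU needs rd=2 wr=1: ok; after: ALU=1 MUL=1 MEM=2 BR=1, R=2, W=1
[3] MEM needs rd=1 wr=1: WAW; after: ALU=1 MUL=1 MEM=2 BR=1, R=2, W=1
[4] MUL needs rd=2 wr=1: ok; after: ALU=1 MUL=0 MEM=2 BR=1, R=0, W=0
[5] BR needs rd=2 wr=0: RD_PORT; after: ALU=1 MUL=0 MEM=2 BR=1, R=0, W=0
[6] ALU needs rd=2 wr=1: RD_PORT; after: ALU=1 MUL=0 MEM=2 BR=1, R=0, W=0
[7] ALU needs rd=2 wr=1: RD_PORT; after: ALU=1 MUL=0 MEM=2 BR=1, R=0, W=0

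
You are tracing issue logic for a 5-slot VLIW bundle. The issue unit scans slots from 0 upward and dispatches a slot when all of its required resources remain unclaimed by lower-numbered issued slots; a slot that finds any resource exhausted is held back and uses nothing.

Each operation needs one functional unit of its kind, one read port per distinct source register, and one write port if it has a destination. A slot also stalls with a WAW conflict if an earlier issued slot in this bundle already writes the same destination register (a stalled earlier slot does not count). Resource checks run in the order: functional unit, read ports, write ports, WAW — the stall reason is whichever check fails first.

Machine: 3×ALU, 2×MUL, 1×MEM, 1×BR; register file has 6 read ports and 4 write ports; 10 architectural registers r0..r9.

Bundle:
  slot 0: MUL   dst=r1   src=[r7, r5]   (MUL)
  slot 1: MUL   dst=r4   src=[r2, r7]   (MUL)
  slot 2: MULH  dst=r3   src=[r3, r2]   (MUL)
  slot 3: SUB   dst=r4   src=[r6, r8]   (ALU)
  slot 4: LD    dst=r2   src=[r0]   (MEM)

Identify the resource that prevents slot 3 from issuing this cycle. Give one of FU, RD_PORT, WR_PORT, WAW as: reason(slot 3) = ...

#0 MUL src=r7,r5 dispatched  <A:3 Mu:1 Ld:1 B:1 rd:4 wr:3>
#1 MUL src=r2,r7 dispatched  <A:3 Mu:0 Ld:1 B:1 rd:2 wr:2>
#2 MUL src=r3,r2 held:FU  <A:3 Mu:0 Ld:1 B:1 rd:2 wr:2>
#3 ALU src=r6,r8 held:WAW  <A:3 Mu:0 Ld:1 B:1 rd:2 wr:2>
#4 MEM src=r0 dispatched  <A:3 Mu:0 Ld:0 B:1 rd:1 wr:1>

reason(slot 3) = WAW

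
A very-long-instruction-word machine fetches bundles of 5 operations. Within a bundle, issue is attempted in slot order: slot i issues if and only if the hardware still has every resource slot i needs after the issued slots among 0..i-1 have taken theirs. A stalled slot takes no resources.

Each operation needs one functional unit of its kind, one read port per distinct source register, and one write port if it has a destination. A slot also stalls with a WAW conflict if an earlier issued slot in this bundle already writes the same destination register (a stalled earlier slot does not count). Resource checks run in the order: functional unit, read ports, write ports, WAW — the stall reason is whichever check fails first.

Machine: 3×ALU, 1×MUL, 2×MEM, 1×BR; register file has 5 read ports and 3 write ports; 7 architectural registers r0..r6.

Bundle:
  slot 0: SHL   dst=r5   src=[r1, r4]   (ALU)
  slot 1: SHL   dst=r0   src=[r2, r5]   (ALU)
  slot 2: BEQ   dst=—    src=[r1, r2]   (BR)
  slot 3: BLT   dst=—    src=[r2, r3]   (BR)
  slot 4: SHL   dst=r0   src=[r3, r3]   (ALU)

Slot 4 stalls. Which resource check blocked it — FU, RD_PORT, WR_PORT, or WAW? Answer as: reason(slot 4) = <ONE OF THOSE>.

  0. ALU→r5 ⇒ go  {2A/1Mu/2Ld/1B | 3r 2w}
  1. ALU→r0 ⇒ go  {1A/1Mu/2Ld/1B | 1r 1w}
  2. BR ⇒ no(RD_PORT)  {1A/1Mu/2Ld/1B | 1r 1w}
  3. BR ⇒ no(RD_PORT)  {1A/1Mu/2Ld/1B | 1r 1w}
  4. ALU→r0 ⇒ no(WAW)  {1A/1Mu/2Ld/1B | 1r 1w}

reason(slot 4) = WAW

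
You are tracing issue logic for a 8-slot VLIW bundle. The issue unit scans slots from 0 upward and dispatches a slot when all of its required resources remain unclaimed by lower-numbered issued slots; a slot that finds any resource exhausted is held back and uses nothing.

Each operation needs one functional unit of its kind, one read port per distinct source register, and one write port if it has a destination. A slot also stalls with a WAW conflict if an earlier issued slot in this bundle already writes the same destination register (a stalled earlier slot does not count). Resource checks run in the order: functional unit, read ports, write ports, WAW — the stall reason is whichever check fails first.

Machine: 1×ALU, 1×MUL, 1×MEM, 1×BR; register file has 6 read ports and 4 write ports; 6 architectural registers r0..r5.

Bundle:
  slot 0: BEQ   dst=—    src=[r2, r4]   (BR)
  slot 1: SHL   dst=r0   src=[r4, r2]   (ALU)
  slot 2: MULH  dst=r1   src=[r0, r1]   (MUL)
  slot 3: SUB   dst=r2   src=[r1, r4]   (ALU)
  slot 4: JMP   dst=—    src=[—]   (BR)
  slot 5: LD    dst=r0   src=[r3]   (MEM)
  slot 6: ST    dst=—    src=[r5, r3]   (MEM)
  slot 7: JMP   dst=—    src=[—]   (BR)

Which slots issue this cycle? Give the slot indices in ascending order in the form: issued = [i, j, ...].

  0. BR ⇒ go  {1A/1Mu/1Ld/0B | 4r 4w}
  1. ALU→r0 ⇒ go  {0A/1Mu/1Ld/0B | 2r 3w}
  2. MUL→r1 ⇒ go  {0A/0Mu/1Ld/0B | 0r 2w}
  3. ALU→r2 ⇒ no(FU)  {0A/0Mu/1Ld/0B | 0r 2w}
  4. BR ⇒ no(FU)  {0A/0Mu/1Ld/0B | 0r 2w}
  5. MEM→r0 ⇒ no(RD_PORT)  {0A/0Mu/1Ld/0B | 0r 2w}
  6. MEM ⇒ no(RD_PORT)  {0A/0Mu/1Ld/0B | 0r 2w}
  7. BR ⇒ no(FU)  {0A/0Mu/1Ld/0B | 0r 2w}

issued = [0, 1, 2]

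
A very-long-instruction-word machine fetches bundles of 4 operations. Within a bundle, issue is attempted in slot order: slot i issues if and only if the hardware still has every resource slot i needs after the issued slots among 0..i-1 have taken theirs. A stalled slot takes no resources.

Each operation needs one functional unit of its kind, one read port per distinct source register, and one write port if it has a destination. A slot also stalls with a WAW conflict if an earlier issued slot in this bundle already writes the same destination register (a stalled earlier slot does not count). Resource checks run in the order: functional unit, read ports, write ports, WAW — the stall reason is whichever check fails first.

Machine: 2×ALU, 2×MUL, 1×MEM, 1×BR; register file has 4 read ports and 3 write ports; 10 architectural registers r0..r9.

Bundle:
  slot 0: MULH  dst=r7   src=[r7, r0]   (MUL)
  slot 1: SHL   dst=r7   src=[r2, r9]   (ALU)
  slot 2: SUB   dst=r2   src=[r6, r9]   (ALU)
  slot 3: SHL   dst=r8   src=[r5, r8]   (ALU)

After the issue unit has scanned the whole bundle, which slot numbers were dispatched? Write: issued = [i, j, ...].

#0 MUL src=r7,r0 dispatched  <A:2 Mu:1 Ld:1 B:1 rd:2 wr:2>
#1 ALU src=r2,r9 held:WAW  <A:2 Mu:1 Ld:1 B:1 rd:2 wr:2>
#2 ALU src=r6,r9 dispatched  <A:1 Mu:1 Ld:1 B:1 rd:0 wr:1>
#3 ALU src=r5,r8 held:RD_PORT  <A:1 Mu:1 Ld:1 B:1 rd:0 wr:1>

issued = [0, 2]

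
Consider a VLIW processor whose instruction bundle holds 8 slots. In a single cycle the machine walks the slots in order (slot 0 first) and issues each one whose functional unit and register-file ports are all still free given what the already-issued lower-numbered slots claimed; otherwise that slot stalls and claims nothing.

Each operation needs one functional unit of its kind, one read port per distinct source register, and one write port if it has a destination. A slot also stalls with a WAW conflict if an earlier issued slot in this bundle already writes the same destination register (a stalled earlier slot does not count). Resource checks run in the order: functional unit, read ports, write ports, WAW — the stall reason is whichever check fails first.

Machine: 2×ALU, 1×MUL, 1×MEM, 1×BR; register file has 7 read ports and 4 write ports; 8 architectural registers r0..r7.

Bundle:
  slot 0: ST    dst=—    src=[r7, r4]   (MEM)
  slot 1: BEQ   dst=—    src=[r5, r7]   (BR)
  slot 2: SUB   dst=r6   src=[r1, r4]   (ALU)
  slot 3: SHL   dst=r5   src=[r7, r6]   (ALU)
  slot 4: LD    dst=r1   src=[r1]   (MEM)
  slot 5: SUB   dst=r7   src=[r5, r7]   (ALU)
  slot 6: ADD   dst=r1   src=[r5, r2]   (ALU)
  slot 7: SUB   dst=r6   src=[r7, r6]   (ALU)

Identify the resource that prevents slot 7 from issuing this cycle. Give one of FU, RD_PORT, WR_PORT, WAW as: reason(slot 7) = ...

#0 MEM src=r7,r4 dispatched  <A:2 Mu:1 Ld:0 B:1 rd:5 wr:4>
#1 BR src=r5,r7 dispatched  <A:2 Mu:1 Ld:0 B:0 rd:3 wr:4>
#2 ALU src=r1,r4 dispatched  <A:1 Mu:1 Ld:0 B:0 rd:1 wr:3>
#3 ALU src=r7,r6 held:RD_PORT  <A:1 Mu:1 Ld:0 B:0 rd:1 wr:3>
#4 MEM src=r1 held:FU  <A:1 Mu:1 Ld:0 B:0 rd:1 wr:3>
#5 ALU src=r5,r7 held:RD_PORT  <A:1 Mu:1 Ld:0 B:0 rd:1 wr:3>
#6 ALU src=r5,r2 held:RD_PORT  <A:1 Mu:1 Ld:0 B:0 rd:1 wr:3>
#7 ALU src=r7,r6 held:RD_PORT  <A:1 Mu:1 Ld:0 B:0 rd:1 wr:3>

reason(slot 7) = RD_PORT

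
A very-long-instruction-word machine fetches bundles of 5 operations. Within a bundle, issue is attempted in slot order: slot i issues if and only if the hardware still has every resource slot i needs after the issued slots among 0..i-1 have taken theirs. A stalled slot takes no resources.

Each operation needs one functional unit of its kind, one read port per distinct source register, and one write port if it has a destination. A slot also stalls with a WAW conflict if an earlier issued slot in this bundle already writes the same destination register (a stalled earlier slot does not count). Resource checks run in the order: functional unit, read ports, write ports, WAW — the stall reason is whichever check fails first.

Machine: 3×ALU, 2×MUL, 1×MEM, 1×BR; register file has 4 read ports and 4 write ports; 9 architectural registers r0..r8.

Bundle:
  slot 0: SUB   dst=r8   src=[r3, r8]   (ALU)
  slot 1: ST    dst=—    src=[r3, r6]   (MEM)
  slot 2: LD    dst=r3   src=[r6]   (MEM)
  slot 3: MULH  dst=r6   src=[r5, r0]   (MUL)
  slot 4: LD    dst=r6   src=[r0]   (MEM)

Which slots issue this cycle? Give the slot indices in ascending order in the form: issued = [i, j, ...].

issued = [0, 1]

(0) want 1×ALU +2rd +1wr — yes → AL2|MU2|ME1|BR1|rd2|wr3
(1) want 1×MEM +2rd +0wr — yes → AL2|MU2|ME0|BR1|rd0|wr3
(2) want 1×MEM +1rd +1wr — FU → AL2|MU2|ME0|BR1|rd0|wr3
(3) want 1×MUL +2rd +1wr — RD_PORT → AL2|MU2|ME0|BR1|rd0|wr3
(4) want 1×MEM +1rd +1wr — FU → AL2|MU2|ME0|BR1|rd0|wr3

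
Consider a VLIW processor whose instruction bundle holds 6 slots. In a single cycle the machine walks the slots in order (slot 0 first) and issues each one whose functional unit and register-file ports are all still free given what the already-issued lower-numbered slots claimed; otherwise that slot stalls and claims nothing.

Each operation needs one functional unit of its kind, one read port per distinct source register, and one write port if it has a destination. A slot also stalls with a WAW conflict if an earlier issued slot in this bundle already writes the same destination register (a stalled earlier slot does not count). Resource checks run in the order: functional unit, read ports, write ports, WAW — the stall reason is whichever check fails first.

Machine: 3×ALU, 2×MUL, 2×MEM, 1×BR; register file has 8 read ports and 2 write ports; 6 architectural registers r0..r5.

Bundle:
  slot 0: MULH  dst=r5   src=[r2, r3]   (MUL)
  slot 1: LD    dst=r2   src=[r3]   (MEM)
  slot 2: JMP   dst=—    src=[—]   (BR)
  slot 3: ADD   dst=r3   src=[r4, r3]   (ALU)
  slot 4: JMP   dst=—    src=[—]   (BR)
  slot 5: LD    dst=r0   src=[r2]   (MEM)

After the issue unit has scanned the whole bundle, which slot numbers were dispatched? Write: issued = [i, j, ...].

issued = [0, 1, 2]

  0. MUL→r5 ⇒ go  {3A/1Mu/2Ld/1B | 6r 1w}
  1. MEM→r2 ⇒ go  {3A/1Mu/1Ld/1B | 5r 0w}
  2. BR ⇒ go  {3A/1Mu/1Ld/0B | 5r 0w}
  3. ALU→r3 ⇒ no(WR_PORT)  {3A/1Mu/1Ld/0B | 5r 0w}
  4. BR ⇒ no(FU)  {3A/1Mu/1Ld/0B | 5r 0w}
  5. MEM→r0 ⇒ no(WR_PORT)  {3A/1Mu/1Ld/0B | 5r 0w}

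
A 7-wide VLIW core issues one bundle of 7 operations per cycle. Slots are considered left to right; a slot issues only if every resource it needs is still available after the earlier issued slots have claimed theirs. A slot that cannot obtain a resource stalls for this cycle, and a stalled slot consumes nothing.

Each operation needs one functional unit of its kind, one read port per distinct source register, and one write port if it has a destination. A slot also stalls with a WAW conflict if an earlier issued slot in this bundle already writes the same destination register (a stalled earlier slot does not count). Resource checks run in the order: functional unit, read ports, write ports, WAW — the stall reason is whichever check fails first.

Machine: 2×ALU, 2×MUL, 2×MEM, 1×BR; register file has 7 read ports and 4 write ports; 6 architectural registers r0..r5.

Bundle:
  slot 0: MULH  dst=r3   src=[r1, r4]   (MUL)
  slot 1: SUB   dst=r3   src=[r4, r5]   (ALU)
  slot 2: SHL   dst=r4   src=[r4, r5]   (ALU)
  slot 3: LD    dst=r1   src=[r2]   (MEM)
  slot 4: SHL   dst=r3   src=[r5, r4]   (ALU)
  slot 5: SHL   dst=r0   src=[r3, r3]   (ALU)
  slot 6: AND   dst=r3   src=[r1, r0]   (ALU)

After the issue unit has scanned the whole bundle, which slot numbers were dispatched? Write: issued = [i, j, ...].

(0) want 1×MUL +2rd +1wr — yes → AL2|MU1|ME2|BR1|rd5|wr3
(1) want 1×ALU +2rd +1wr — WAW → AL2|MU1|ME2|BR1|rd5|wr3
(2) want 1×ALU +2rd +1wr — yes → AL1|MU1|ME2|BR1|rd3|wr2
(3) want 1×MEM +1rd +1wr — yes → AL1|MU1|ME1|BR1|rd2|wr1
(4) want 1×ALU +2rd +1wr — WAW → AL1|MU1|ME1|BR1|rd2|wr1
(5) want 1×ALU +1rd +1wr — yes → AL0|MU1|ME1|BR1|rd1|wr0
(6) want 1×ALU +2rd +1wr — FU → AL0|MU1|ME1|BR1|rd1|wr0

issued = [0, 2, 3, 5]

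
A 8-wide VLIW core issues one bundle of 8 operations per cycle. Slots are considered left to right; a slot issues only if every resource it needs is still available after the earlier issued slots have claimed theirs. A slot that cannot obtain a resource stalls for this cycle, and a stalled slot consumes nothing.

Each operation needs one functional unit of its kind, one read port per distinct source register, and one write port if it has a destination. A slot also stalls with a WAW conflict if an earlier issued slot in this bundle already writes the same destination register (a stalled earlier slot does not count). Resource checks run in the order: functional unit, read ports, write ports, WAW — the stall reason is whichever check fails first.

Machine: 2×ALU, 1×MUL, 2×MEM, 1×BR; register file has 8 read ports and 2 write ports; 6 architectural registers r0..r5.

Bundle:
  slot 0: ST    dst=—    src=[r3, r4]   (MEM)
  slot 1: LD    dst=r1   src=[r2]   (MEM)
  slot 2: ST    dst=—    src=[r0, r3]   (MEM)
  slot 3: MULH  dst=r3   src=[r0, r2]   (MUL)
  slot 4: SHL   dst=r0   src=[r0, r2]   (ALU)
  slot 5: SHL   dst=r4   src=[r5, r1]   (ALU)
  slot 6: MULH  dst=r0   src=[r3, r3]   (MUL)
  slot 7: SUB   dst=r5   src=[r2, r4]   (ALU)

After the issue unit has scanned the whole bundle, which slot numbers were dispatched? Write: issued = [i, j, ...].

issued = [0, 1, 3]

  0. MEM ⇒ go  {2A/1Mu/1Ld/1B | 6r 2w}
  1. MEM→r1 ⇒ go  {2A/1Mu/0Ld/1B | 5r 1w}
  2. MEM ⇒ no(FU)  {2A/1Mu/0Ld/1B | 5r 1w}
  3. MUL→r3 ⇒ go  {2A/0Mu/0Ld/1B | 3r 0w}
  4. ALU→r0 ⇒ no(WR_PORT)  {2A/0Mu/0Ld/1B | 3r 0w}
  5. ALU→r4 ⇒ no(WR_PORT)  {2A/0Mu/0Ld/1B | 3r 0w}
  6. MUL→r0 ⇒ no(FU)  {2A/0Mu/0Ld/1B | 3r 0w}
  7. ALU→r5 ⇒ no(WR_PORT)  {2A/0Mu/0Ld/1B | 3r 0w}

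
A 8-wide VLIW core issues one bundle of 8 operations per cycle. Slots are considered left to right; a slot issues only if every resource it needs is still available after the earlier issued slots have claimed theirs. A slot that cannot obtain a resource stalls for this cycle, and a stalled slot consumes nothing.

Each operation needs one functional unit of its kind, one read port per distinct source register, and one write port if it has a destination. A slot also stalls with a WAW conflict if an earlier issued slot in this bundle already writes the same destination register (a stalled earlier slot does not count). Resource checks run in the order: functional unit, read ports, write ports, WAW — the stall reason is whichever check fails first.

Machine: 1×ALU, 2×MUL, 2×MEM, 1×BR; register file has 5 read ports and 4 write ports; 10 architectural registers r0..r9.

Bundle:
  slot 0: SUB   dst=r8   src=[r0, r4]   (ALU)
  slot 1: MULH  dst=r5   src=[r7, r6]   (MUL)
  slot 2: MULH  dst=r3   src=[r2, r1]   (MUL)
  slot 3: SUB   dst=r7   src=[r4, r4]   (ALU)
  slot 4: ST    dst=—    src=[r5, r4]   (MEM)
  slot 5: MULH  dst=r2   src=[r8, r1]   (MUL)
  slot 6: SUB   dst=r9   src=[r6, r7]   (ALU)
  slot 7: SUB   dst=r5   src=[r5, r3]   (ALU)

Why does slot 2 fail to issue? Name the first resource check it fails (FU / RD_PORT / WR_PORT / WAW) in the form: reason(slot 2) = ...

reason(slot 2) = RD_PORT

slot 0 (ALU): ISSUE — free A0,Mu2,Ld2,B1 rp3 wp3
slot 1 (MUL): ISSUE — free A0,Mu1,Ld2,B1 rp1 wp2
slot 2 (MUL): stall RD_PORT — free A0,Mu1,Ld2,B1 rp1 wp2
slot 3 (ALU): stall FU — free A0,Mu1,Ld2,B1 rp1 wp2
slot 4 (MEM): stall RD_PORT — free A0,Mu1,Ld2,B1 rp1 wp2
slot 5 (MUL): stall RD_PORT — free A0,Mu1,Ld2,B1 rp1 wp2
slot 6 (ALU): stall FU — free A0,Mu1,Ld2,B1 rp1 wp2
slot 7 (ALU): stall FU — free A0,Mu1,Ld2,B1 rp1 wp2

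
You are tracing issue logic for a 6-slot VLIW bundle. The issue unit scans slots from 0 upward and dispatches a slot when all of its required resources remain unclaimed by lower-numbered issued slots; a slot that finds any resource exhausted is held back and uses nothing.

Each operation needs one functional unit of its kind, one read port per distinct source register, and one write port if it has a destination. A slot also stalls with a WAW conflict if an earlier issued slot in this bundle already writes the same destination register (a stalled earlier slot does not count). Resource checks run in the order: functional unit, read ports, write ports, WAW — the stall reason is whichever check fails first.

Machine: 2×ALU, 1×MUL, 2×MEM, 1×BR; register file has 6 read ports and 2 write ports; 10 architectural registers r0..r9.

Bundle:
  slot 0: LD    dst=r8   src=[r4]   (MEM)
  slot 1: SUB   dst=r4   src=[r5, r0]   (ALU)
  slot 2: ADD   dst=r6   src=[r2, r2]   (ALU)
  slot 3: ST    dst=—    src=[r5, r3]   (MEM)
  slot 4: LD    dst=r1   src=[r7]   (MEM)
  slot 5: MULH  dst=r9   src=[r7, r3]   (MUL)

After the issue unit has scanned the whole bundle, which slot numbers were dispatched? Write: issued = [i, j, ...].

#0 MEM src=r4 dispatched  <A:2 Mu:1 Ld:1 B:1 rd:5 wr:1>
#1 ALU src=r5,r0 dispatched  <A:1 Mu:1 Ld:1 B:1 rd:3 wr:0>
#2 ALU src=r2,r2 held:WR_PORT  <A:1 Mu:1 Ld:1 B:1 rd:3 wr:0>
#3 MEM src=r5,r3 dispatched  <A:1 Mu:1 Ld:0 B:1 rd:1 wr:0>
#4 MEM src=r7 held:FU  <A:1 Mu:1 Ld:0 B:1 rd:1 wr:0>
#5 MUL src=r7,r3 held:RD_PORT  <A:1 Mu:1 Ld:0 B:1 rd:1 wr:0>

issued = [0, 1, 3]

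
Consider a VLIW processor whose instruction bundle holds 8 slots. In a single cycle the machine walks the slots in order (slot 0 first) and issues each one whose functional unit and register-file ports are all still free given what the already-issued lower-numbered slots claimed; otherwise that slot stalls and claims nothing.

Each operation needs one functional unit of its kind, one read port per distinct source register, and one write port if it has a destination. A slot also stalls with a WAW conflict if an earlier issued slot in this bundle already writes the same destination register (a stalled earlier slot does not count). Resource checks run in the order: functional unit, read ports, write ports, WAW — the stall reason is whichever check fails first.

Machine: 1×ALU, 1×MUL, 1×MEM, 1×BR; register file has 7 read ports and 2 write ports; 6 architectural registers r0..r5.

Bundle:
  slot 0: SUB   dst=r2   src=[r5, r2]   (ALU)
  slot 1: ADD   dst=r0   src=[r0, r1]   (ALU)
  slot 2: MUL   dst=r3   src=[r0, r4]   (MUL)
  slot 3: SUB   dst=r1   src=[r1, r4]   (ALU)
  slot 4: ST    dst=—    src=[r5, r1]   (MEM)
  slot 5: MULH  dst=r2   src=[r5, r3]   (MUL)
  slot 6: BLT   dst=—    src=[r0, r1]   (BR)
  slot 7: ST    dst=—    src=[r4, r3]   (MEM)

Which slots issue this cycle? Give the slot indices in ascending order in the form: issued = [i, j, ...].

issued = [0, 2, 4]

slot 0 (ALU): ISSUE — free A0,Mu1,Ld1,B1 rp5 wp1
slot 1 (ALU): stall FU — free A0,Mu1,Ld1,B1 rp5 wp1
slot 2 (MUL): ISSUE — free A0,Mu0,Ld1,B1 rp3 wp0
slot 3 (ALU): stall FU — free A0,Mu0,Ld1,B1 rp3 wp0
slot 4 (MEM): ISSUE — free A0,Mu0,Ld0,B1 rp1 wp0
slot 5 (MUL): stall FU — free A0,Mu0,Ld0,B1 rp1 wp0
slot 6 (BR): stall RD_PORT — free A0,Mu0,Ld0,B1 rp1 wp0
slot 7 (MEM): stall FU — free A0,Mu0,Ld0,B1 rp1 wp0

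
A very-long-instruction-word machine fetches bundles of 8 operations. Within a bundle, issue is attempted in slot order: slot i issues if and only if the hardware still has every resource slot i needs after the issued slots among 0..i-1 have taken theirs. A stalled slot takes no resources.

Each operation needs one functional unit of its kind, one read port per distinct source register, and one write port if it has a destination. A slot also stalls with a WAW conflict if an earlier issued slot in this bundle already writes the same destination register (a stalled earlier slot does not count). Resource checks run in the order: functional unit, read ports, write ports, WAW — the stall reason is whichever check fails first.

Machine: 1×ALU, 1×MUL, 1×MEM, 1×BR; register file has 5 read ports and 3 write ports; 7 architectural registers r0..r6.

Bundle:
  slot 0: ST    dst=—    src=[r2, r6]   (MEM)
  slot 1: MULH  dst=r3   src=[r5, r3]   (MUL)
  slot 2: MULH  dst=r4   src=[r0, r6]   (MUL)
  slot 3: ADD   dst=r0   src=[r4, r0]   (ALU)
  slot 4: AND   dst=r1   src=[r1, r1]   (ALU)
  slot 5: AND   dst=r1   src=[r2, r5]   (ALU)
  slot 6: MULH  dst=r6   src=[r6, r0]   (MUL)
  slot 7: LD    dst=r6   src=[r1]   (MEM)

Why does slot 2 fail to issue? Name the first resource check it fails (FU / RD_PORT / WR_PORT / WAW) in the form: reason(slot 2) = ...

reason(slot 2) = FU

(0) want 1×MEM +2rd +0wr — yes → AL1|MU1|ME0|BR1|rd3|wr3
(1) want 1×MUL +2rd +1wr — yes → AL1|MU0|ME0|BR1|rd1|wr2
(2) want 1×MUL +2rd +1wr — FU → AL1|MU0|ME0|BR1|rd1|wr2
(3) want 1×ALU +2rd +1wr — RD_PORT → AL1|MU0|ME0|BR1|rd1|wr2
(4) want 1×ALU +1rd +1wr — yes → AL0|MU0|ME0|BR1|rd0|wr1
(5) want 1×ALU +2rd +1wr — FU → AL0|MU0|ME0|BR1|rd0|wr1
(6) want 1×MUL +2rd +1wr — FU → AL0|MU0|ME0|BR1|rd0|wr1
(7) want 1×MEM +1rd +1wr — FU → AL0|MU0|ME0|BR1|rd0|wr1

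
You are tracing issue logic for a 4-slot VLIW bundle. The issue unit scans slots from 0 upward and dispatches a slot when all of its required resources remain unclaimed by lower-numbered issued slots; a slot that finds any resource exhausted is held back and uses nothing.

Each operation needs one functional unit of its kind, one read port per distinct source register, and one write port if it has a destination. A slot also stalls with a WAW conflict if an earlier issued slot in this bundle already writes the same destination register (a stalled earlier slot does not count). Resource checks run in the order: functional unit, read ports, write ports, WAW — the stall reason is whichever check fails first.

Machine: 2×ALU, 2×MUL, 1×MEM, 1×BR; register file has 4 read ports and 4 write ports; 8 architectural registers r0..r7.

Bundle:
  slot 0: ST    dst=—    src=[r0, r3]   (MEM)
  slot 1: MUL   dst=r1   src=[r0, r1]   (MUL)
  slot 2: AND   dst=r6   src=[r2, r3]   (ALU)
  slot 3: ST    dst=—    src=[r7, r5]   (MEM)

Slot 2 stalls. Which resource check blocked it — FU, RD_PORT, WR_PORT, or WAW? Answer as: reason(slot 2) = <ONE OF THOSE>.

reason(slot 2) = RD_PORT

slot 0 (MEM): ISSUE — free A2,Mu2,Ld0,B1 rp2 wp4
slot 1 (MUL): ISSUE — free A2,Mu1,Ld0,B1 rp0 wp3
slot 2 (ALU): stall RD_PORT — free A2,Mu1,Ld0,B1 rp0 wp3
slot 3 (MEM): stall FU — free A2,Mu1,Ld0,B1 rp0 wp3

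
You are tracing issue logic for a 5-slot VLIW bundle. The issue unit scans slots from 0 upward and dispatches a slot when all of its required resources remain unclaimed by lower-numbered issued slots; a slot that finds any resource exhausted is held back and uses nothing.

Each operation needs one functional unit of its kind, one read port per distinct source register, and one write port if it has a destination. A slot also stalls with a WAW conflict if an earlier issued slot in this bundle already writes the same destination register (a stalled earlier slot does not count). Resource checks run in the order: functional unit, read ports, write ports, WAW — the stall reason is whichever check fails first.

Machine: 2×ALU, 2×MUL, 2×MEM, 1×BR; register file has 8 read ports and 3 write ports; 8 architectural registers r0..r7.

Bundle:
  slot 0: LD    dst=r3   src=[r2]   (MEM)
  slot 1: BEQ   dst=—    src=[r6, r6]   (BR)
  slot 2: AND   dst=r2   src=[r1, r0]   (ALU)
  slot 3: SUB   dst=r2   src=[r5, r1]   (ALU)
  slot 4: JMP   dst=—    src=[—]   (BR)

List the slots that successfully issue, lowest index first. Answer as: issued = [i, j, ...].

issued = [0, 1, 2]

  0. MEM→r3 ⇒ go  {2A/2Mu/1Ld/1B | 7r 2w}
  1. BR ⇒ go  {2A/2Mu/1Ld/0B | 6r 2w}
  2. ALU→r2 ⇒ go  {1A/2Mu/1Ld/0B | 4r 1w}
  3. ALU→r2 ⇒ no(WAW)  {1A/2Mu/1Ld/0B | 4r 1w}
  4. BR ⇒ no(FU)  {1A/2Mu/1Ld/0B | 4r 1w}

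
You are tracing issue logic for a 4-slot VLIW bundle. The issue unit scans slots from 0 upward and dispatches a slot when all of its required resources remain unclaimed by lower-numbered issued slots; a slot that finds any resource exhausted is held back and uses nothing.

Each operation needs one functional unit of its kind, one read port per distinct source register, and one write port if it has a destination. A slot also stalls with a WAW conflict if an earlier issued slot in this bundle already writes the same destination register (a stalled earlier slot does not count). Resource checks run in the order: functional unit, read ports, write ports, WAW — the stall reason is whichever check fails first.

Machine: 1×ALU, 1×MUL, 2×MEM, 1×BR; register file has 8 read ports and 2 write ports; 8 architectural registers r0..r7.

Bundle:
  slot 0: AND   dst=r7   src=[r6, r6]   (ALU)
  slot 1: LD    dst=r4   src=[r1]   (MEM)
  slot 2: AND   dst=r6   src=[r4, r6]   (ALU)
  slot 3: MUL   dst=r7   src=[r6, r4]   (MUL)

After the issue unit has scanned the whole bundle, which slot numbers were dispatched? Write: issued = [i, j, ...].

  0. ALU→r7 ⇒ go  {0A/1Mu/2Ld/1B | 7r 1w}
  1. MEM→r4 ⇒ go  {0A/1Mu/1Ld/1B | 6r 0w}
  2. ALU→r6 ⇒ no(FU)  {0A/1Mu/1Ld/1B | 6r 0w}
  3. MUL→r7 ⇒ no(WR_PORT)  {0A/1Mu/1Ld/1B | 6r 0w}

issued = [0, 1]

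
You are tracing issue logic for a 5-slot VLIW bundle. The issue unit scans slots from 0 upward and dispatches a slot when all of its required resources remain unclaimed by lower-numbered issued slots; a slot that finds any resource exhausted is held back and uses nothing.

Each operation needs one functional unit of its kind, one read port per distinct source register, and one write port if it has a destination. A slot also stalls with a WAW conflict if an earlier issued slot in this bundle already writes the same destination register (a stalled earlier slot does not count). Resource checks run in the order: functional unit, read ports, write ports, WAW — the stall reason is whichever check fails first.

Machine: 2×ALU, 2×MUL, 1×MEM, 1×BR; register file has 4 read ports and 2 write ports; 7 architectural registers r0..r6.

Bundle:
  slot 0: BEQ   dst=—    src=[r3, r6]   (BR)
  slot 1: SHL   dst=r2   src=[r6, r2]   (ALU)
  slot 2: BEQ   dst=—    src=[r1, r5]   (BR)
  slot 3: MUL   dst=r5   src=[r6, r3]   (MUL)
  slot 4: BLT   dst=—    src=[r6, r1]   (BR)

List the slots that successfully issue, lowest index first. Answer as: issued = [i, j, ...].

issued = [0, 1]

  0. BR ⇒ go  {2A/2Mu/1Ld/0B | 2r 2w}
  1. ALU→r2 ⇒ go  {1A/2Mu/1Ld/0B | 0r 1w}
  2. BR ⇒ no(FU)  {1A/2Mu/1Ld/0B | 0r 1w}
  3. MUL→r5 ⇒ no(RD_PORT)  {1A/2Mu/1Ld/0B | 0r 1w}
  4. BR ⇒ no(FU)  {1A/2Mu/1Ld/0B | 0r 1w}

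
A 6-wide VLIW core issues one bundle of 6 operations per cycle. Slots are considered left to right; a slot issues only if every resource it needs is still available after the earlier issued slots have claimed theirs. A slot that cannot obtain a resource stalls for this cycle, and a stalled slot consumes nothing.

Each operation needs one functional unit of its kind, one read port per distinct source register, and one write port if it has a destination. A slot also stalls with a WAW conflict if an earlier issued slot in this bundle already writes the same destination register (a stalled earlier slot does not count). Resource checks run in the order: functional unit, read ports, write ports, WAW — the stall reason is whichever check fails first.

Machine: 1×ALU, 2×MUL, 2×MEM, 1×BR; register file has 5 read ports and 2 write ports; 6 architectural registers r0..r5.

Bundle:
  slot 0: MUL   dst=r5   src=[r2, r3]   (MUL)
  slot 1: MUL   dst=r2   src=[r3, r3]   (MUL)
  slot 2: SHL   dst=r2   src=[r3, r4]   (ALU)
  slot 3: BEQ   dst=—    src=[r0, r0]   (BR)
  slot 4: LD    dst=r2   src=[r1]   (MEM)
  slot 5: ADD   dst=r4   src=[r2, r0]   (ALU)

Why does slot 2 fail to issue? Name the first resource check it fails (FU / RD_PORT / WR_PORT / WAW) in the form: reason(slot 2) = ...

reason(slot 2) = WR_PORT

[0] MUL needs rd=2 wr=1: ok; after: ALU=1 MUL=1 MEM=2 BR=1, R=3, W=1
[1] MUL needs rd=1 wr=1: ok; after: ALU=1 MUL=0 MEM=2 BR=1, R=2, W=0
[2] ALU needs rd=2 wr=1: WR_PORT; after: ALU=1 MUL=0 MEM=2 BR=1, R=2, W=0
[3] BR needs rd=1 wr=0: ok; after: ALU=1 MUL=0 MEM=2 BR=0, R=1, W=0
[4] MEM needs rd=1 wr=1: WR_PORT; after: ALU=1 MUL=0 MEM=2 BR=0, R=1, W=0
[5] ALU needs rd=2 wr=1: RD_PORT; after: ALU=1 MUL=0 MEM=2 BR=0, R=1, W=0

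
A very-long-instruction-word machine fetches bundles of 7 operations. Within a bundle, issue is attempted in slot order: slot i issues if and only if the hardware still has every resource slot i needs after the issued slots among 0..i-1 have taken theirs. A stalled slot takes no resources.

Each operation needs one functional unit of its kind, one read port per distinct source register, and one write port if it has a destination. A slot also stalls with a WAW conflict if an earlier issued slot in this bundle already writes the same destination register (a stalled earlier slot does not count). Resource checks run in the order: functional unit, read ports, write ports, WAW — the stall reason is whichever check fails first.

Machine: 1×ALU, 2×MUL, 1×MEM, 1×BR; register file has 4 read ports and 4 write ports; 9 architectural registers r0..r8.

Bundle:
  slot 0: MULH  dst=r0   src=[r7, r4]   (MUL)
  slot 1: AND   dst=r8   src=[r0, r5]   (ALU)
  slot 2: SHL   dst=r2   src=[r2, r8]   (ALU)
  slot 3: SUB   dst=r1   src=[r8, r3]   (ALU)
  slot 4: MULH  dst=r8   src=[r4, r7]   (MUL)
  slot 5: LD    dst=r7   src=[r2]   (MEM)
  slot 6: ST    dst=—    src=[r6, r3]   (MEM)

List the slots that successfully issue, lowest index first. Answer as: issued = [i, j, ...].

issued = [0, 1]

  0. MUL→r0 ⇒ go  {1A/1Mu/1Ld/1B | 2r 3w}
  1. ALU→r8 ⇒ go  {0A/1Mu/1Ld/1B | 0r 2w}
  2. ALU→r2 ⇒ no(FU)  {0A/1Mu/1Ld/1B | 0r 2w}
  3. ALU→r1 ⇒ no(FU)  {0A/1Mu/1Ld/1B | 0r 2w}
  4. MUL→r8 ⇒ no(RD_PORT)  {0A/1Mu/1Ld/1B | 0r 2w}
  5. MEM→r7 ⇒ no(RD_PORT)  {0A/1Mu/1Ld/1B | 0r 2w}
  6. MEM ⇒ no(RD_PORT)  {0A/1Mu/1Ld/1B | 0r 2w}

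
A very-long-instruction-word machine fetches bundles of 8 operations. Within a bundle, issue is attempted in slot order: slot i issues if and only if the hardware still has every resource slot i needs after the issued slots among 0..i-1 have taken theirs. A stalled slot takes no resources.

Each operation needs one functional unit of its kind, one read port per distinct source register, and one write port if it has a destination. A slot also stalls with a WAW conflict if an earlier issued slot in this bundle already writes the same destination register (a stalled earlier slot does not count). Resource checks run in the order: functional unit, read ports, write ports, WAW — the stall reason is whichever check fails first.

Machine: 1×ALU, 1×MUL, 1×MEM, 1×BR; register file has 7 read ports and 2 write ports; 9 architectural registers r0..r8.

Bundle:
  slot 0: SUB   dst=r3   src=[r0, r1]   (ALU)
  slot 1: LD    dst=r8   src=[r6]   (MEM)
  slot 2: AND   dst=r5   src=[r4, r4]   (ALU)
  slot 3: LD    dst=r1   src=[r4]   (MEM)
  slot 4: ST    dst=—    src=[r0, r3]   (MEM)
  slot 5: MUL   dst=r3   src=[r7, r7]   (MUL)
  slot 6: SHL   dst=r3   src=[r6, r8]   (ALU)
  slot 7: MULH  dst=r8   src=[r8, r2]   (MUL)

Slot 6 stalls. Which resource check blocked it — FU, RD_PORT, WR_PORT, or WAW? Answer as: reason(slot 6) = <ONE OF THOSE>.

#0 ALU src=r0,r1 dispatched  <A:0 Mu:1 Ld:1 B:1 rd:5 wr:1>
#1 MEM src=r6 dispatched  <A:0 Mu:1 Ld:0 B:1 rd:4 wr:0>
#2 ALU src=r4,r4 held:FU  <A:0 Mu:1 Ld:0 B:1 rd:4 wr:0>
#3 MEM src=r4 held:FU  <A:0 Mu:1 Ld:0 B:1 rd:4 wr:0>
#4 MEM src=r0,r3 held:FU  <A:0 Mu:1 Ld:0 B:1 rd:4 wr:0>
#5 MUL src=r7,r7 held:WR_PORT  <A:0 Mu:1 Ld:0 B:1 rd:4 wr:0>
#6 ALU src=r6,r8 held:FU  <A:0 Mu:1 Ld:0 B:1 rd:4 wr:0>
#7 MUL src=r8,r2 held:WR_PORT  <A:0 Mu:1 Ld:0 B:1 rd:4 wr:0>

reason(slot 6) = FU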